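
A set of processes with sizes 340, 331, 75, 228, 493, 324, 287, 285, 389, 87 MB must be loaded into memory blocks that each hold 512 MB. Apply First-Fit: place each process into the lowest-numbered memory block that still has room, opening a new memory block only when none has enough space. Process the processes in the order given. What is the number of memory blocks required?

8 memory blocks

memory block 1: place 340 MB, 172 MB left
memory block 2: place 331 MB, 181 MB left
memory block 1: place 75 MB, 97 MB left
memory block 3: place 228 MB, 284 MB left
memory block 4: place 493 MB, 19 MB left
memory block 5: place 324 MB, 188 MB left
memory block 6: place 287 MB, 225 MB left
memory block 7: place 285 MB, 227 MB left
memory block 8: place 389 MB, 123 MB left
memory block 1: place 87 MB, 10 MB left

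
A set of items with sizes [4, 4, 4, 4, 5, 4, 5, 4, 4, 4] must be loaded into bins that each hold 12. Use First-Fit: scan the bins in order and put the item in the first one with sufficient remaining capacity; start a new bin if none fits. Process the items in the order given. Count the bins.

4

bin 1: place 4, 8 left
bin 1: place 4, 4 left
bin 1: place 4, 0 left
bin 2: place 4, 8 left
bin 2: place 5, 3 left
bin 3: place 4, 8 left
bin 3: place 5, 3 left
bin 4: place 4, 8 left
bin 4: place 4, 4 left
bin 4: place 4, 0 left
Final bins: [4,4,4] [4,5] [4,5] [4,4,4].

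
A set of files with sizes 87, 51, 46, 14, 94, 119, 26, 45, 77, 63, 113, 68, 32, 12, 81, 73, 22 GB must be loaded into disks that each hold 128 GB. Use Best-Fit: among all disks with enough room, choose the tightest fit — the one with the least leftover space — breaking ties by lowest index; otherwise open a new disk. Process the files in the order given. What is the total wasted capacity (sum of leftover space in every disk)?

257

disk 1: place 87 GB, 41 GB left
disk 2: place 51 GB, 77 GB left
disk 2: place 46 GB, 31 GB left
disk 2: place 14 GB, 17 GB left
disk 3: place 94 GB, 34 GB left
disk 4: place 119 GB, 9 GB left
disk 3: place 26 GB, 8 GB left
disk 5: place 45 GB, 83 GB left
disk 5: place 77 GB, 6 GB left
disk 6: place 63 GB, 65 GB left
disk 7: place 113 GB, 15 GB left
disk 8: place 68 GB, 60 GB left
disk 1: place 32 GB, 9 GB left
disk 7: place 12 GB, 3 GB left
disk 9: place 81 GB, 47 GB left
disk 10: place 73 GB, 55 GB left
disk 9: place 22 GB, 25 GB left
10 disks × 128 GB = 1280 GB; used 1023 GB; unused 257 GB.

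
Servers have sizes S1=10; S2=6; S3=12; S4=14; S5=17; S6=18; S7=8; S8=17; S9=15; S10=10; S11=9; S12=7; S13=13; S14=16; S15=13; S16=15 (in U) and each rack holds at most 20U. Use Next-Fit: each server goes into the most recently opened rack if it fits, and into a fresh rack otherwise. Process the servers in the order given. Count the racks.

13

S1 (10U) → rack 1 (remaining 10U)
S2 (6U) → rack 1 (remaining 4U)
S3 (12U) → rack 2 (remaining 8U)
S4 (14U) → rack 3 (remaining 6U)
S5 (17U) → rack 4 (remaining 3U)
S6 (18U) → rack 5 (remaining 2U)
S7 (8U) → rack 6 (remaining 12U)
S8 (17U) → rack 7 (remaining 3U)
S9 (15U) → rack 8 (remaining 5U)
S10 (10U) → rack 9 (remaining 10U)
S11 (9U) → rack 9 (remaining 1U)
S12 (7U) → rack 10 (remaining 13U)
S13 (13U) → rack 10 (remaining 0U)
S14 (16U) → rack 11 (remaining 4U)
S15 (13U) → rack 12 (remaining 7U)
S16 (15U) → rack 13 (remaining 5U)
Final racks: [10,6] [12] [14] [17] [18] [8] [17] [15] [10,9] [7,13] [16] [13] [15].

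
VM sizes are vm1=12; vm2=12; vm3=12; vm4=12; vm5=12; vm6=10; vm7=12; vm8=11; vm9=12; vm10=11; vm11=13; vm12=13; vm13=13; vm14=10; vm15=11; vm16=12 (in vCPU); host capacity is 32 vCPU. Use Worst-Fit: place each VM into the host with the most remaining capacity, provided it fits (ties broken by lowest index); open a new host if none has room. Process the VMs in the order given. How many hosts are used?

8

vm1 (12 vCPU) → host 1 (remaining 20 vCPU)
vm2 (12 vCPU) → host 1 (remaining 8 vCPU)
vm3 (12 vCPU) → host 2 (remaining 20 vCPU)
vm4 (12 vCPU) → host 2 (remaining 8 vCPU)
vm5 (12 vCPU) → host 3 (remaining 20 vCPU)
vm6 (10 vCPU) → host 3 (remaining 10 vCPU)
vm7 (12 vCPU) → host 4 (remaining 20 vCPU)
vm8 (11 vCPU) → host 4 (remaining 9 vCPU)
vm9 (12 vCPU) → host 5 (remaining 20 vCPU)
vm10 (11 vCPU) → host 5 (remaining 9 vCPU)
vm11 (13 vCPU) → host 6 (remaining 19 vCPU)
vm12 (13 vCPU) → host 6 (remaining 6 vCPU)
vm13 (13 vCPU) → host 7 (remaining 19 vCPU)
vm14 (10 vCPU) → host 7 (remaining 9 vCPU)
vm15 (11 vCPU) → host 8 (remaining 21 vCPU)
vm16 (12 vCPU) → host 8 (remaining 9 vCPU)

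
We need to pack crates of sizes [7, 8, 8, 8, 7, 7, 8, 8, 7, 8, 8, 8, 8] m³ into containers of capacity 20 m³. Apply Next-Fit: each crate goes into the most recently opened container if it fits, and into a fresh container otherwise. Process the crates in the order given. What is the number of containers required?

7

container 1: place 7 m³, 13 m³ left
container 1: place 8 m³, 5 m³ left
container 2: place 8 m³, 12 m³ left
container 2: place 8 m³, 4 m³ left
container 3: place 7 m³, 13 m³ left
container 3: place 7 m³, 6 m³ left
container 4: place 8 m³, 12 m³ left
container 4: place 8 m³, 4 m³ left
container 5: place 7 m³, 13 m³ left
container 5: place 8 m³, 5 m³ left
container 6: place 8 m³, 12 m³ left
container 6: place 8 m³, 4 m³ left
container 7: place 8 m³, 12 m³ left
Final containers: [7,8] [8,8] [7,7] [8,8] [7,8] [8,8] [8].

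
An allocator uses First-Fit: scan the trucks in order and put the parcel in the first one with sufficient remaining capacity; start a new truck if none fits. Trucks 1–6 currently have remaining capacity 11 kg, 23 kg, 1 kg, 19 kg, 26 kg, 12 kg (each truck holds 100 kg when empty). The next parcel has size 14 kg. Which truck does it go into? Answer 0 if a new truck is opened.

Trucks with room: truck 2 (23 kg), truck 4 (19 kg), truck 5 (26 kg).
The first with room is truck 2.

2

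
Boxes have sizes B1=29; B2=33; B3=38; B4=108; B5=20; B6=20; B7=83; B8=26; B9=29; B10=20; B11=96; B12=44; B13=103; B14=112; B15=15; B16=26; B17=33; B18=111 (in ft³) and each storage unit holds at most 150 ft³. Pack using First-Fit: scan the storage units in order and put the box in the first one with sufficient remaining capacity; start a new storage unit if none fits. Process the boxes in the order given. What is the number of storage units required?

storage unit 1: place B1 (29 ft³), 121 ft³ left
storage unit 1: place B2 (33 ft³), 88 ft³ left
storage unit 1: place B3 (38 ft³), 50 ft³ left
storage unit 2: place B4 (108 ft³), 42 ft³ left
storage unit 1: place B5 (20 ft³), 30 ft³ left
storage unit 1: place B6 (20 ft³), 10 ft³ left
storage unit 3: place B7 (83 ft³), 67 ft³ left
storage unit 2: place B8 (26 ft³), 16 ft³ left
storage unit 3: place B9 (29 ft³), 38 ft³ left
storage unit 3: place B10 (20 ft³), 18 ft³ left
storage unit 4: place B11 (96 ft³), 54 ft³ left
storage unit 4: place B12 (44 ft³), 10 ft³ left
storage unit 5: place B13 (103 ft³), 47 ft³ left
storage unit 6: place B14 (112 ft³), 38 ft³ left
storage unit 2: place B15 (15 ft³), 1 ft³ left
storage unit 5: place B16 (26 ft³), 21 ft³ left
storage unit 6: place B17 (33 ft³), 5 ft³ left
storage unit 7: place B18 (111 ft³), 39 ft³ left

7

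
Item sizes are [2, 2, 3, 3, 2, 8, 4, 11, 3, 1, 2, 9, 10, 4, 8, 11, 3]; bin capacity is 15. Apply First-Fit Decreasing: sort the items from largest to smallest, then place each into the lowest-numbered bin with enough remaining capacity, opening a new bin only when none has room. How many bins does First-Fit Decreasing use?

6

Sorted descending: 11, 11, 10, 9, 8, 8, 4, 4, 3, 3, 3, 3, 2, 2, 2, 2, 1.
Put 11 in bin 1; 4 remain.
Put 11 in bin 2; 4 remain.
Put 10 in bin 3; 5 remain.
Put 9 in bin 4; 6 remain.
Put 8 in bin 5; 7 remain.
Put 8 in bin 6; 7 remain.
Put 4 in bin 1; 0 remain.
Put 4 in bin 2; 0 remain.
Put 3 in bin 3; 2 remain.
Put 3 in bin 4; 3 remain.
Put 3 in bin 4; 0 remain.
Put 3 in bin 5; 4 remain.
Put 2 in bin 3; 0 remain.
Put 2 in bin 5; 2 remain.
Put 2 in bin 5; 0 remain.
Put 2 in bin 6; 5 remain.
Put 1 in bin 6; 4 remain.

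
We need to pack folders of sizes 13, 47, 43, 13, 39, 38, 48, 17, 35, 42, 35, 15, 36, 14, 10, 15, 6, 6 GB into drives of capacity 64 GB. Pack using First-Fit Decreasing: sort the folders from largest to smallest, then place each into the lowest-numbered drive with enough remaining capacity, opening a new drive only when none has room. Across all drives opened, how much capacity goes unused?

104

Sorted descending: 48, 47, 43, 42, 39, 38, 36, 35, 35, 17, 15, 15, 14, 13, 13, 10, 6, 6.
Put 48 GB in drive 1; 16 GB remain.
Put 47 GB in drive 2; 17 GB remain.
Put 43 GB in drive 3; 21 GB remain.
Put 42 GB in drive 4; 22 GB remain.
Put 39 GB in drive 5; 25 GB remain.
Put 38 GB in drive 6; 26 GB remain.
Put 36 GB in drive 7; 28 GB remain.
Put 35 GB in drive 8; 29 GB remain.
Put 35 GB in drive 9; 29 GB remain.
Put 17 GB in drive 2; 0 GB remain.
Put 15 GB in drive 1; 1 GB remain.
Put 15 GB in drive 3; 6 GB remain.
Put 14 GB in drive 4; 8 GB remain.
Put 13 GB in drive 5; 12 GB remain.
Put 13 GB in drive 6; 13 GB remain.
Put 10 GB in drive 5; 2 GB remain.
Put 6 GB in drive 3; 0 GB remain.
Put 6 GB in drive 4; 2 GB remain.
9 drives × 64 GB = 576 GB; used 472 GB; unused 104 GB.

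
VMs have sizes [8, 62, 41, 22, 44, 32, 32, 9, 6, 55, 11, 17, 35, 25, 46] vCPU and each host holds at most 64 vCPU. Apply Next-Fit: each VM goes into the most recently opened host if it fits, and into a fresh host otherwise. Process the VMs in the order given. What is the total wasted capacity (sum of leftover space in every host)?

195

Put 8 vCPU in host 1; 56 vCPU remain.
Put 62 vCPU in host 2; 2 vCPU remain.
Put 41 vCPU in host 3; 23 vCPU remain.
Put 22 vCPU in host 3; 1 vCPU remain.
Put 44 vCPU in host 4; 20 vCPU remain.
Put 32 vCPU in host 5; 32 vCPU remain.
Put 32 vCPU in host 5; 0 vCPU remain.
Put 9 vCPU in host 6; 55 vCPU remain.
Put 6 vCPU in host 6; 49 vCPU remain.
Put 55 vCPU in host 7; 9 vCPU remain.
Put 11 vCPU in host 8; 53 vCPU remain.
Put 17 vCPU in host 8; 36 vCPU remain.
Put 35 vCPU in host 8; 1 vCPU remain.
Put 25 vCPU in host 9; 39 vCPU remain.
Put 46 vCPU in host 10; 18 vCPU remain.
10 hosts × 64 vCPU = 640 vCPU; used 445 vCPU; unused 195 vCPU.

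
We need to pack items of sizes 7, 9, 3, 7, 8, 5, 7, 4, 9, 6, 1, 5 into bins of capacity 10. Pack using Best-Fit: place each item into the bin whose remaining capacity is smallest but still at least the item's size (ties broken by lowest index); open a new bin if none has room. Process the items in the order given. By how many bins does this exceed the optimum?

Best-Fit: [7,3] [9,1] [7] [8] [5,4] [7] [9] [6] [5] → 9 bins.
Total size 71; any packing needs at least ⌈71/10⌉ = 8 bins.
An optimal packing achieves that bound: [9,1] [9] [8] [7,3] [7] [7] [6,4] [5,5] → 8 bins.
Excess: 9 − 8 = 1.

1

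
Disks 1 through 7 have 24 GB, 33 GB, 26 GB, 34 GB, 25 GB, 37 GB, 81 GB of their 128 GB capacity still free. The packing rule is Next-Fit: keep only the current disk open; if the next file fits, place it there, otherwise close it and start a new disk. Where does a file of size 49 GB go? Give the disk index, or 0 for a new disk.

7

Next-Fit only looks at disk 7, which has 81 GB free.
49 GB fits there.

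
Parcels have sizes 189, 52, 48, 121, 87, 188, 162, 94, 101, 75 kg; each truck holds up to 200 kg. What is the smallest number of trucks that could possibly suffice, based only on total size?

6

Total size = 189 + 52 + 48 + 121 + 87 + 188 + 162 + 94 + 101 + 75 = 1117 kg.
⌈1117 / 200⌉ = 6.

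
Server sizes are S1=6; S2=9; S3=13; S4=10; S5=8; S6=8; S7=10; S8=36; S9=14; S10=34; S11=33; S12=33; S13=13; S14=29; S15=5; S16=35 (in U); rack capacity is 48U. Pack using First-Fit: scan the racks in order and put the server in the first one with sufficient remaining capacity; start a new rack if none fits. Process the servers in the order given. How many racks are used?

8

rack 1: place S1 (6U), 42U left
rack 1: place S2 (9U), 33U left
rack 1: place S3 (13U), 20U left
rack 1: place S4 (10U), 10U left
rack 1: place S5 (8U), 2U left
rack 2: place S6 (8U), 40U left
rack 2: place S7 (10U), 30U left
rack 3: place S8 (36U), 12U left
rack 2: place S9 (14U), 16U left
rack 4: place S10 (34U), 14U left
rack 5: place S11 (33U), 15U left
rack 6: place S12 (33U), 15U left
rack 2: place S13 (13U), 3U left
rack 7: place S14 (29U), 19U left
rack 3: place S15 (5U), 7U left
rack 8: place S16 (35U), 13U left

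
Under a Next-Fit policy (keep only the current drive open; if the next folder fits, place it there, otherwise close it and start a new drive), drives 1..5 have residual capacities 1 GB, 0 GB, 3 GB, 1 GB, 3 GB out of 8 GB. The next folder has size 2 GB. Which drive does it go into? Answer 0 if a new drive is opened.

Next-Fit only looks at drive 5, which has 3 GB free.
2 GB fits there.

5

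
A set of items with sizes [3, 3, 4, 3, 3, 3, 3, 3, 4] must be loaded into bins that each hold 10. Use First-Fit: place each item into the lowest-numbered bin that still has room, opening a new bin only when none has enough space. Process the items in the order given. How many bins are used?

bin 1: place 3, 7 left
bin 1: place 3, 4 left
bin 1: place 4, 0 left
bin 2: place 3, 7 left
bin 2: place 3, 4 left
bin 2: place 3, 1 left
bin 3: place 3, 7 left
bin 3: place 3, 4 left
bin 3: place 4, 0 left

3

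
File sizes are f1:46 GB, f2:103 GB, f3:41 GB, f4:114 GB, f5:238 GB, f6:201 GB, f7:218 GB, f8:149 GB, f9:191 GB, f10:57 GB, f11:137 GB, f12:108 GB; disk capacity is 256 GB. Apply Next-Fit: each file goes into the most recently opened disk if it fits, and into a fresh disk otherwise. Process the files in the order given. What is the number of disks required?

8

Put f1 (46 GB) in disk 1; 210 GB remain.
Put f2 (103 GB) in disk 1; 107 GB remain.
Put f3 (41 GB) in disk 1; 66 GB remain.
Put f4 (114 GB) in disk 2; 142 GB remain.
Put f5 (238 GB) in disk 3; 18 GB remain.
Put f6 (201 GB) in disk 4; 55 GB remain.
Put f7 (218 GB) in disk 5; 38 GB remain.
Put f8 (149 GB) in disk 6; 107 GB remain.
Put f9 (191 GB) in disk 7; 65 GB remain.
Put f10 (57 GB) in disk 7; 8 GB remain.
Put f11 (137 GB) in disk 8; 119 GB remain.
Put f12 (108 GB) in disk 8; 11 GB remain.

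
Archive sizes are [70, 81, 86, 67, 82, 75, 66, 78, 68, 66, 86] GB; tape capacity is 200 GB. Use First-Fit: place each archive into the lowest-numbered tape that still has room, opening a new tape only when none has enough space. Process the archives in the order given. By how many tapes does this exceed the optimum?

First-Fit: [70,81] [86,67] [82,75] [66,78] [68,66] [86] → 6 tapes.
Total size 825 GB; any packing needs at least ⌈825/200⌉ = 5 tapes.
An optimal packing achieves that bound: [86,86] [82,81] [78,75] [70,68] [67,66,66] → 5 tapes.
Excess: 6 − 5 = 1.

1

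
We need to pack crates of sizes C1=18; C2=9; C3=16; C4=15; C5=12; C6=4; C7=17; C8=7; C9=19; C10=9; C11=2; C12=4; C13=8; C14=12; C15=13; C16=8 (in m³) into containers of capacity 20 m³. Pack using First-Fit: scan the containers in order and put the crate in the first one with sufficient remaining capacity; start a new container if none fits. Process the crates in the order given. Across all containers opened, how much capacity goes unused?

27

Put C1 (18 m³) in container 1; 2 m³ remain.
Put C2 (9 m³) in container 2; 11 m³ remain.
Put C3 (16 m³) in container 3; 4 m³ remain.
Put C4 (15 m³) in container 4; 5 m³ remain.
Put C5 (12 m³) in container 5; 8 m³ remain.
Put C6 (4 m³) in container 2; 7 m³ remain.
Put C7 (17 m³) in container 6; 3 m³ remain.
Put C8 (7 m³) in container 2; 0 m³ remain.
Put C9 (19 m³) in container 7; 1 m³ remain.
Put C10 (9 m³) in container 8; 11 m³ remain.
Put C11 (2 m³) in container 1; 0 m³ remain.
Put C12 (4 m³) in container 3; 0 m³ remain.
Put C13 (8 m³) in container 5; 0 m³ remain.
Put C14 (12 m³) in container 9; 8 m³ remain.
Put C15 (13 m³) in container 10; 7 m³ remain.
Put C16 (8 m³) in container 8; 3 m³ remain.
10 containers × 20 m³ = 200 m³; used 173 m³; unused 27 m³.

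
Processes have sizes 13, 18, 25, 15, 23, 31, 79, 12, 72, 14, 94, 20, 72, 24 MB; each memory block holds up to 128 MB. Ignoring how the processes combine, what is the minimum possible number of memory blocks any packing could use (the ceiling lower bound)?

4 memory blocks

Total size = 13 + 18 + 25 + 15 + 23 + 31 + 79 + 12 + 72 + 14 + 94 + 20 + 72 + 24 = 512 MB.
⌈512 / 128⌉ = 4.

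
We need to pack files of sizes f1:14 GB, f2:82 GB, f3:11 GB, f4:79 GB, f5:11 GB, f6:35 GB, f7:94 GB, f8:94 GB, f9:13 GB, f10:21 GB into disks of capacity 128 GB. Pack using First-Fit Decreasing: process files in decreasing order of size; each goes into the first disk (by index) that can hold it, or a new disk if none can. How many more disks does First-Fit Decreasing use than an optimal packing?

First-Fit Decreasing: [94,21,13] [94,14,11] [82,35,11] [79] → 4 disks.
Total size 454 GB; any packing needs at least ⌈454/128⌉ = 4 disks.
So 4 is already optimal.

0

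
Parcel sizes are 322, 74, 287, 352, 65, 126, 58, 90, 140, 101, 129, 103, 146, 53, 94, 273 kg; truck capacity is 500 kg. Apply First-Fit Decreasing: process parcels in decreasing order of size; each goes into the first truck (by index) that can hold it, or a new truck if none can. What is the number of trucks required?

5 trucks

Sorted descending: 352, 322, 287, 273, 146, 140, 129, 126, 103, 101, 94, 90, 74, 65, 58, 53.
truck 1: place 352 kg, 148 kg left
truck 2: place 322 kg, 178 kg left
truck 3: place 287 kg, 213 kg left
truck 4: place 273 kg, 227 kg left
truck 1: place 146 kg, 2 kg left
truck 2: place 140 kg, 38 kg left
truck 3: place 129 kg, 84 kg left
truck 4: place 126 kg, 101 kg left
truck 5: place 103 kg, 397 kg left
truck 4: place 101 kg, 0 kg left
truck 5: place 94 kg, 303 kg left
truck 5: place 90 kg, 213 kg left
truck 3: place 74 kg, 10 kg left
truck 5: place 65 kg, 148 kg left
truck 5: place 58 kg, 90 kg left
truck 5: place 53 kg, 37 kg left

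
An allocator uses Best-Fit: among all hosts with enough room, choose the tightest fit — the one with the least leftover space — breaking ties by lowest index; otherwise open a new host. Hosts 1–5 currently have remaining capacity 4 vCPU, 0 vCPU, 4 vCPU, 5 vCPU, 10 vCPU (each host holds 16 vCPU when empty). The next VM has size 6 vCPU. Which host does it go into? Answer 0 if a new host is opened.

Hosts with room: host 5 (10 vCPU).
Tightest fit is host 5 with 10 vCPU free.

5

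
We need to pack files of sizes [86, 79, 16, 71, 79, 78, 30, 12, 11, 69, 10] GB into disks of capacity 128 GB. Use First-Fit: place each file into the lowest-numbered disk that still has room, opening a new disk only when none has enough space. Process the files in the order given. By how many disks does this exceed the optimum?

First-Fit: [86,16,12,11] [79,30,10] [71] [79] [78] [69] → 6 disks.
6 files exceed 64 GB (half the capacity), and no two of those can share a disk, so at least 6 disks are needed.
So 6 is already optimal.

0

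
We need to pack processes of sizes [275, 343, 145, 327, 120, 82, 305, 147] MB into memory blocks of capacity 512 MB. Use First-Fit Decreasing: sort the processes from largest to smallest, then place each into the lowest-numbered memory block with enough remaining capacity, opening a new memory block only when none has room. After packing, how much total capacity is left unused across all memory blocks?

304

Sorted descending: 343, 327, 305, 275, 147, 145, 120, 82.
343 MB → memory block 1 (remaining 169 MB)
327 MB → memory block 2 (remaining 185 MB)
305 MB → memory block 3 (remaining 207 MB)
275 MB → memory block 4 (remaining 237 MB)
147 MB → memory block 1 (remaining 22 MB)
145 MB → memory block 2 (remaining 40 MB)
120 MB → memory block 3 (remaining 87 MB)
82 MB → memory block 3 (remaining 5 MB)
4 memory blocks × 512 MB = 2048 MB; used 1744 MB; unused 304 MB.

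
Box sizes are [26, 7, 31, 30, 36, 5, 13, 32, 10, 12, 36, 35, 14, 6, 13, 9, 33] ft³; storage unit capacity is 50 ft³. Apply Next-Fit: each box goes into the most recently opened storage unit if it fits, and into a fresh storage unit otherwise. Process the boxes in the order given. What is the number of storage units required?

26 ft³ → storage unit 1 (remaining 24 ft³)
7 ft³ → storage unit 1 (remaining 17 ft³)
31 ft³ → storage unit 2 (remaining 19 ft³)
30 ft³ → storage unit 3 (remaining 20 ft³)
36 ft³ → storage unit 4 (remaining 14 ft³)
5 ft³ → storage unit 4 (remaining 9 ft³)
13 ft³ → storage unit 5 (remaining 37 ft³)
32 ft³ → storage unit 5 (remaining 5 ft³)
10 ft³ → storage unit 6 (remaining 40 ft³)
12 ft³ → storage unit 6 (remaining 28 ft³)
36 ft³ → storage unit 7 (remaining 14 ft³)
35 ft³ → storage unit 8 (remaining 15 ft³)
14 ft³ → storage unit 8 (remaining 1 ft³)
6 ft³ → storage unit 9 (remaining 44 ft³)
13 ft³ → storage unit 9 (remaining 31 ft³)
9 ft³ → storage unit 9 (remaining 22 ft³)
33 ft³ → storage unit 10 (remaining 17 ft³)
Final storage units: [26,7] [31] [30] [36,5] [13,32] [10,12] [36] [35,14] [6,13,9] [33].

10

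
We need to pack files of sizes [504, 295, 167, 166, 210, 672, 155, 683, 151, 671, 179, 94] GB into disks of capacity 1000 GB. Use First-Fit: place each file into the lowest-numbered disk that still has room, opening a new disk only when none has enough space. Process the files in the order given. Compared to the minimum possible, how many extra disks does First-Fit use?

First-Fit: [504,295,167] [166,210,155,151,179,94] [672] [683] [671] → 5 disks.
Total size 3947 GB; any packing needs at least ⌈3947/1000⌉ = 4 disks.
An optimal packing achieves that bound: [683,295] [672,210,94] [671,167,155] [504,179,166,151] → 4 disks.
Excess: 5 − 4 = 1.

1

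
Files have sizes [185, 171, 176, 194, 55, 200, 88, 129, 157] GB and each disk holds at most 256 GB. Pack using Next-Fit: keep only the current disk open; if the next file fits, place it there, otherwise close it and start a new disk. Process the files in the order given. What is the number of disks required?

disk 1: place 185 GB, 71 GB left
disk 2: place 171 GB, 85 GB left
disk 3: place 176 GB, 80 GB left
disk 4: place 194 GB, 62 GB left
disk 4: place 55 GB, 7 GB left
disk 5: place 200 GB, 56 GB left
disk 6: place 88 GB, 168 GB left
disk 6: place 129 GB, 39 GB left
disk 7: place 157 GB, 99 GB left

7 disks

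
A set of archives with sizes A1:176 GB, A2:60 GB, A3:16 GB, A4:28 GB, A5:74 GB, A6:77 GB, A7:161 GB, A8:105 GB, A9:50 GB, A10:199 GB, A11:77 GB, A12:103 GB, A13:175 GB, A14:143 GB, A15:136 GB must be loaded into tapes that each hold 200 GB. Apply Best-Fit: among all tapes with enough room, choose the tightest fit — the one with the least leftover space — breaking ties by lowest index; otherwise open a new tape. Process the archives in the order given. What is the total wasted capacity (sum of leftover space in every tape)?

Put A1 (176 GB) in tape 1; 24 GB remain.
Put A2 (60 GB) in tape 2; 140 GB remain.
Put A3 (16 GB) in tape 1; 8 GB remain.
Put A4 (28 GB) in tape 2; 112 GB remain.
Put A5 (74 GB) in tape 2; 38 GB remain.
Put A6 (77 GB) in tape 3; 123 GB remain.
Put A7 (161 GB) in tape 4; 39 GB remain.
Put A8 (105 GB) in tape 3; 18 GB remain.
Put A9 (50 GB) in tape 5; 150 GB remain.
Put A10 (199 GB) in tape 6; 1 GB remain.
Put A11 (77 GB) in tape 5; 73 GB remain.
Put A12 (103 GB) in tape 7; 97 GB remain.
Put A13 (175 GB) in tape 8; 25 GB remain.
Put A14 (143 GB) in tape 9; 57 GB remain.
Put A15 (136 GB) in tape 10; 64 GB remain.
10 tapes × 200 GB = 2000 GB; used 1580 GB; unused 420 GB.

420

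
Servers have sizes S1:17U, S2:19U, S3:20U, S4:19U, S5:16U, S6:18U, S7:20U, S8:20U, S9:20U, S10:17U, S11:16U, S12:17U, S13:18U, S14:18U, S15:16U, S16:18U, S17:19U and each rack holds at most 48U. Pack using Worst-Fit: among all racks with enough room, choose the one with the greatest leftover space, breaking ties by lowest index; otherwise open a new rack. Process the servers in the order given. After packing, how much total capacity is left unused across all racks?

rack 1: place S1 (17U), 31U left
rack 1: place S2 (19U), 12U left
rack 2: place S3 (20U), 28U left
rack 2: place S4 (19U), 9U left
rack 3: place S5 (16U), 32U left
rack 3: place S6 (18U), 14U left
rack 4: place S7 (20U), 28U left
rack 4: place S8 (20U), 8U left
rack 5: place S9 (20U), 28U left
rack 5: place S10 (17U), 11U left
rack 6: place S11 (16U), 32U left
rack 6: place S12 (17U), 15U left
rack 7: place S13 (18U), 30U left
rack 7: place S14 (18U), 12U left
rack 8: place S15 (16U), 32U left
rack 8: place S16 (18U), 14U left
rack 9: place S17 (19U), 29U left
9 racks × 48U = 432U; used 308U; unused 124U.

124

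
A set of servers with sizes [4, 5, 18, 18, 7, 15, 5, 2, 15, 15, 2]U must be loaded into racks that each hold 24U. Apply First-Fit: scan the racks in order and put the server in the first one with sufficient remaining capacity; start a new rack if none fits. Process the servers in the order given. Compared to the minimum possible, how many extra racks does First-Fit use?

First-Fit: [4,5,7,5,2] [18,2] [18] [15] [15] [15] → 6 racks.
Total size 106U; any packing needs at least ⌈106/24⌉ = 5 racks.
An optimal packing achieves that bound: [18,5] [18,5] [15,7,2] [15,4,2] [15] → 5 racks.
Excess: 6 − 5 = 1.

1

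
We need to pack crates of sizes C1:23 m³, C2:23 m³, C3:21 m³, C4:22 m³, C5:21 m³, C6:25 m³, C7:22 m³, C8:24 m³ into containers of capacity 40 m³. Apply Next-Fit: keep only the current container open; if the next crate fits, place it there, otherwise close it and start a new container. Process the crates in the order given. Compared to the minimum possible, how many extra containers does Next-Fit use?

Next-Fit: [23] [23] [21] [22] [21] [25] [22] [24] → 8 containers.
8 crates exceed 20 m³ (half the capacity), and no two of those can share a container, so at least 8 containers are needed.
So 8 is already optimal.

0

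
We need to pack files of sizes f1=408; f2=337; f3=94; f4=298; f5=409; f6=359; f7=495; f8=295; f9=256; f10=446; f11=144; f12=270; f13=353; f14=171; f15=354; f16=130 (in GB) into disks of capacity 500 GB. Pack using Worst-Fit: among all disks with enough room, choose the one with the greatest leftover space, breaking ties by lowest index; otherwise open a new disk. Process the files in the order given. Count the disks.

disk 1: place f1 (408 GB), 92 GB left
disk 2: place f2 (337 GB), 163 GB left
disk 2: place f3 (94 GB), 69 GB left
disk 3: place f4 (298 GB), 202 GB left
disk 4: place f5 (409 GB), 91 GB left
disk 5: place f6 (359 GB), 141 GB left
disk 6: place f7 (495 GB), 5 GB left
disk 7: place f8 (295 GB), 205 GB left
disk 8: place f9 (256 GB), 244 GB left
disk 9: place f10 (446 GB), 54 GB left
disk 8: place f11 (144 GB), 100 GB left
disk 10: place f12 (270 GB), 230 GB left
disk 11: place f13 (353 GB), 147 GB left
disk 10: place f14 (171 GB), 59 GB left
disk 12: place f15 (354 GB), 146 GB left
disk 7: place f16 (130 GB), 75 GB left

12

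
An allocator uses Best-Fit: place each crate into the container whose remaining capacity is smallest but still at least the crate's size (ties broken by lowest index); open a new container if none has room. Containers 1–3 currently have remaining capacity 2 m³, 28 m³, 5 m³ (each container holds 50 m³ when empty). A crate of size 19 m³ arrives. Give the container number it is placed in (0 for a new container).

Containers with room: container 2 (28 m³).
Tightest fit is container 2 with 28 m³ free.

2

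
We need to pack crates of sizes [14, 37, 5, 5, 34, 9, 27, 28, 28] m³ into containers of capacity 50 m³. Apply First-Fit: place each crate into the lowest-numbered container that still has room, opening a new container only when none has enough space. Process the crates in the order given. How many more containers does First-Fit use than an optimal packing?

First-Fit: [14,5,5,9] [37] [34] [27] [28] [28] → 6 containers.
5 crates exceed 25 m³ (half the capacity), and no two of those can share a container, so at least 5 containers are needed.
An optimal packing achieves that bound: [37,9] [34,14] [28,5,5] [28] [27] → 5 containers.
Excess: 6 − 5 = 1.

1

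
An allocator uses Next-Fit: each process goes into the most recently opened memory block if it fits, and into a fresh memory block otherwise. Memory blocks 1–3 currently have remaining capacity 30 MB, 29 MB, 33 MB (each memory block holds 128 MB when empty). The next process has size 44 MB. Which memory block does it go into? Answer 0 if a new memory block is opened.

0

Next-Fit only looks at memory block 3, which has 33 MB free.
44 MB does not fit, so a new memory block is opened.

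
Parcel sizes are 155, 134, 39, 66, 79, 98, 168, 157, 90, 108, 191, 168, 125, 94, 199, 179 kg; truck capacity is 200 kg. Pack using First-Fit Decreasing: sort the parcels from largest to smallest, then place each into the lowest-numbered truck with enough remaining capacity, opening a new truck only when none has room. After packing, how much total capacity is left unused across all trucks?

Sorted descending: 199, 191, 179, 168, 168, 157, 155, 134, 125, 108, 98, 94, 90, 79, 66, 39.
Put 199 kg in truck 1; 1 kg remain.
Put 191 kg in truck 2; 9 kg remain.
Put 179 kg in truck 3; 21 kg remain.
Put 168 kg in truck 4; 32 kg remain.
Put 168 kg in truck 5; 32 kg remain.
Put 157 kg in truck 6; 43 kg remain.
Put 155 kg in truck 7; 45 kg remain.
Put 134 kg in truck 8; 66 kg remain.
Put 125 kg in truck 9; 75 kg remain.
Put 108 kg in truck 10; 92 kg remain.
Put 98 kg in truck 11; 102 kg remain.
Put 94 kg in truck 11; 8 kg remain.
Put 90 kg in truck 10; 2 kg remain.
Put 79 kg in truck 12; 121 kg remain.
Put 66 kg in truck 8; 0 kg remain.
Put 39 kg in truck 6; 4 kg remain.
12 trucks × 200 kg = 2400 kg; used 2050 kg; unused 350 kg.

350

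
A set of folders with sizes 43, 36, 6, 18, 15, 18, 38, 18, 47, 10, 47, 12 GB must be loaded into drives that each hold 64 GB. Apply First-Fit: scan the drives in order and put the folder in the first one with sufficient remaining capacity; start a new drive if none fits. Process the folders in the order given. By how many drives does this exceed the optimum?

First-Fit: [43,6,15] [36,18,10] [18,38] [18,12] [47] [47] → 6 drives.
Total size 308 GB; any packing needs at least ⌈308/64⌉ = 5 drives.
An optimal packing achieves that bound: [47,15] [47,12] [43,18] [38,18,6] [36,18,10] → 5 drives.
Excess: 6 − 5 = 1.

1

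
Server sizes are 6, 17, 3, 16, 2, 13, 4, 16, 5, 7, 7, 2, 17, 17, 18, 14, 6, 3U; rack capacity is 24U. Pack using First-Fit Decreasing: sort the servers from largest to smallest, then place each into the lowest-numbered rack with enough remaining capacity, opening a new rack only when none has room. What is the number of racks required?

8

Sorted descending: 18, 17, 17, 17, 16, 16, 14, 13, 7, 7, 6, 6, 5, 4, 3, 3, 2, 2.
Put 18U in rack 1; 6U remain.
Put 17U in rack 2; 7U remain.
Put 17U in rack 3; 7U remain.
Put 17U in rack 4; 7U remain.
Put 16U in rack 5; 8U remain.
Put 16U in rack 6; 8U remain.
Put 14U in rack 7; 10U remain.
Put 13U in rack 8; 11U remain.
Put 7U in rack 2; 0U remain.
Put 7U in rack 3; 0U remain.
Put 6U in rack 1; 0U remain.
Put 6U in rack 4; 1U remain.
Put 5U in rack 5; 3U remain.
Put 4U in rack 6; 4U remain.
Put 3U in rack 5; 0U remain.
Put 3U in rack 6; 1U remain.
Put 2U in rack 7; 8U remain.
Put 2U in rack 7; 6U remain.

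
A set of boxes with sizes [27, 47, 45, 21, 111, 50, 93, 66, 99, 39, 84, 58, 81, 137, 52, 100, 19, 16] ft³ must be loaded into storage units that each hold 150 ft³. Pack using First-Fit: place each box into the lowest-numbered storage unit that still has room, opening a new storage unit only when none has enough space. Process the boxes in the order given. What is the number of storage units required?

9 storage units

Put 27 ft³ in storage unit 1; 123 ft³ remain.
Put 47 ft³ in storage unit 1; 76 ft³ remain.
Put 45 ft³ in storage unit 1; 31 ft³ remain.
Put 21 ft³ in storage unit 1; 10 ft³ remain.
Put 111 ft³ in storage unit 2; 39 ft³ remain.
Put 50 ft³ in storage unit 3; 100 ft³ remain.
Put 93 ft³ in storage unit 3; 7 ft³ remain.
Put 66 ft³ in storage unit 4; 84 ft³ remain.
Put 99 ft³ in storage unit 5; 51 ft³ remain.
Put 39 ft³ in storage unit 2; 0 ft³ remain.
Put 84 ft³ in storage unit 4; 0 ft³ remain.
Put 58 ft³ in storage unit 6; 92 ft³ remain.
Put 81 ft³ in storage unit 6; 11 ft³ remain.
Put 137 ft³ in storage unit 7; 13 ft³ remain.
Put 52 ft³ in storage unit 8; 98 ft³ remain.
Put 100 ft³ in storage unit 9; 50 ft³ remain.
Put 19 ft³ in storage unit 5; 32 ft³ remain.
Put 16 ft³ in storage unit 5; 16 ft³ remain.
Final storage units: [27,47,45,21] [111,39] [50,93] [66,84] [99,19,16] [58,81] [137] [52] [100].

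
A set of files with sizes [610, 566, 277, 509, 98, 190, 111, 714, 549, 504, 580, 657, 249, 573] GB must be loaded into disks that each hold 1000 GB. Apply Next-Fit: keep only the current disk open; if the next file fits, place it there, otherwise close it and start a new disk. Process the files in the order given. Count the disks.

9

Put 610 GB in disk 1; 390 GB remain.
Put 566 GB in disk 2; 434 GB remain.
Put 277 GB in disk 2; 157 GB remain.
Put 509 GB in disk 3; 491 GB remain.
Put 98 GB in disk 3; 393 GB remain.
Put 190 GB in disk 3; 203 GB remain.
Put 111 GB in disk 3; 92 GB remain.
Put 714 GB in disk 4; 286 GB remain.
Put 549 GB in disk 5; 451 GB remain.
Put 504 GB in disk 6; 496 GB remain.
Put 580 GB in disk 7; 420 GB remain.
Put 657 GB in disk 8; 343 GB remain.
Put 249 GB in disk 8; 94 GB remain.
Put 573 GB in disk 9; 427 GB remain.
Final disks: [610] [566,277] [509,98,190,111] [714] [549] [504] [580] [657,249] [573].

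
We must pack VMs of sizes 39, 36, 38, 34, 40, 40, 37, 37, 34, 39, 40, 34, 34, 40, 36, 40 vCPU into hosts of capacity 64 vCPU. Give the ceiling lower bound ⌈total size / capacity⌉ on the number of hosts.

Total size = 39 + 36 + 38 + 34 + 40 + 40 + 37 + 37 + 34 + 39 + 40 + 34 + 34 + 40 + 36 + 40 = 598 vCPU.
⌈598 / 64⌉ = 10.

10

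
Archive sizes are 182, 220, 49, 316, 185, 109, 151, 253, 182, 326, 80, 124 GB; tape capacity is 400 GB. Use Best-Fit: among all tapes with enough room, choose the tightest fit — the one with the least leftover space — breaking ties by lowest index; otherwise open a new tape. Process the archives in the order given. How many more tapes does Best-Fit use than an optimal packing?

Best-Fit: [182,185] [220,49,109] [316,80] [151,182] [253,124] [326] → 6 tapes.
Total size 2177 GB; any packing needs at least ⌈2177/400⌉ = 6 tapes.
So 6 is already optimal.

0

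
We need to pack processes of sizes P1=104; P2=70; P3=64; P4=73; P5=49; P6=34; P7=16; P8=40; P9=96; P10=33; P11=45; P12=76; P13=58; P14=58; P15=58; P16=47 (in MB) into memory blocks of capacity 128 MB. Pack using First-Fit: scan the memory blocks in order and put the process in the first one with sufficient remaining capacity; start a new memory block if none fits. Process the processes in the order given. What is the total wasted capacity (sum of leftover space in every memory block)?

P1 (104 MB) → memory block 1 (remaining 24 MB)
P2 (70 MB) → memory block 2 (remaining 58 MB)
P3 (64 MB) → memory block 3 (remaining 64 MB)
P4 (73 MB) → memory block 4 (remaining 55 MB)
P5 (49 MB) → memory block 2 (remaining 9 MB)
P6 (34 MB) → memory block 3 (remaining 30 MB)
P7 (16 MB) → memory block 1 (remaining 8 MB)
P8 (40 MB) → memory block 4 (remaining 15 MB)
P9 (96 MB) → memory block 5 (remaining 32 MB)
P10 (33 MB) → memory block 6 (remaining 95 MB)
P11 (45 MB) → memory block 6 (remaining 50 MB)
P12 (76 MB) → memory block 7 (remaining 52 MB)
P13 (58 MB) → memory block 8 (remaining 70 MB)
P14 (58 MB) → memory block 8 (remaining 12 MB)
P15 (58 MB) → memory block 9 (remaining 70 MB)
P16 (47 MB) → memory block 6 (remaining 3 MB)
9 memory blocks × 128 MB = 1152 MB; used 921 MB; unused 231 MB.

231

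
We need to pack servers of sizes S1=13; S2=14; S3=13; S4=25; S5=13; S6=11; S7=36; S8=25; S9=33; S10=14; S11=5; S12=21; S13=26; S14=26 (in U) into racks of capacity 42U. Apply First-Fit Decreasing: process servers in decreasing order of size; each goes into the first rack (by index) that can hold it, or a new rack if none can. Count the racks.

Sorted descending: 36, 33, 26, 26, 25, 25, 21, 14, 14, 13, 13, 13, 11, 5.
36U → rack 1 (remaining 6U)
33U → rack 2 (remaining 9U)
26U → rack 3 (remaining 16U)
26U → rack 4 (remaining 16U)
25U → rack 5 (remaining 17U)
25U → rack 6 (remaining 17U)
21U → rack 7 (remaining 21U)
14U → rack 3 (remaining 2U)
14U → rack 4 (remaining 2U)
13U → rack 5 (remaining 4U)
13U → rack 6 (remaining 4U)
13U → rack 7 (remaining 8U)
11U → rack 8 (remaining 31U)
5U → rack 1 (remaining 1U)

8 racks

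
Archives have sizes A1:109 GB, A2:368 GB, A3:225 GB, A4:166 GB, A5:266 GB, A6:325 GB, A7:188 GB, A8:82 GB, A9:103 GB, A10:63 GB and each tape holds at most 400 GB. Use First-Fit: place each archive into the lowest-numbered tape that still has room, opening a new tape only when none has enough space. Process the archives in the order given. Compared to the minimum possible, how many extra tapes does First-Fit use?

First-Fit: [109,225,63] [368] [166,188] [266,82] [325] [103] → 6 tapes.
Total size 1895 GB; any packing needs at least ⌈1895/400⌉ = 5 tapes.
An optimal packing achieves that bound: [368] [325,63] [266,109] [225,166] [188,103,82] → 5 tapes.
Excess: 6 − 5 = 1.

1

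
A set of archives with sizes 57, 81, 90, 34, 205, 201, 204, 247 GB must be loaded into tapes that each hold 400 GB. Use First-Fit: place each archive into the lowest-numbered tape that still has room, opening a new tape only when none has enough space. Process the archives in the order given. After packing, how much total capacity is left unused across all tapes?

881

Put 57 GB in tape 1; 343 GB remain.
Put 81 GB in tape 1; 262 GB remain.
Put 90 GB in tape 1; 172 GB remain.
Put 34 GB in tape 1; 138 GB remain.
Put 205 GB in tape 2; 195 GB remain.
Put 201 GB in tape 3; 199 GB remain.
Put 204 GB in tape 4; 196 GB remain.
Put 247 GB in tape 5; 153 GB remain.
5 tapes × 400 GB = 2000 GB; used 1119 GB; unused 881 GB.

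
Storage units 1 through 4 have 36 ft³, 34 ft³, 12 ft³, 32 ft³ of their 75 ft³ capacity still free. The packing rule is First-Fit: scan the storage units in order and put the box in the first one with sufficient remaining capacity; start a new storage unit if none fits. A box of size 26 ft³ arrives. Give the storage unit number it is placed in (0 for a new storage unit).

Storage units with room: storage unit 1 (36 ft³), storage unit 2 (34 ft³), storage unit 4 (32 ft³).
The first with room is storage unit 1.

1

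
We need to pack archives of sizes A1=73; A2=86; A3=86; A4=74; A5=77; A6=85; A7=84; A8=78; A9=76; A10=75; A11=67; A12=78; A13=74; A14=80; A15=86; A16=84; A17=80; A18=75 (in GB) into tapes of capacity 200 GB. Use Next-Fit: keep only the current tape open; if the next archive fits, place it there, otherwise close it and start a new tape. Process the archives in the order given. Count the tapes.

A1 (73 GB) → tape 1 (remaining 127 GB)
A2 (86 GB) → tape 1 (remaining 41 GB)
A3 (86 GB) → tape 2 (remaining 114 GB)
A4 (74 GB) → tape 2 (remaining 40 GB)
A5 (77 GB) → tape 3 (remaining 123 GB)
A6 (85 GB) → tape 3 (remaining 38 GB)
A7 (84 GB) → tape 4 (remaining 116 GB)
A8 (78 GB) → tape 4 (remaining 38 GB)
A9 (76 GB) → tape 5 (remaining 124 GB)
A10 (75 GB) → tape 5 (remaining 49 GB)
A11 (67 GB) → tape 6 (remaining 133 GB)
A12 (78 GB) → tape 6 (remaining 55 GB)
A13 (74 GB) → tape 7 (remaining 126 GB)
A14 (80 GB) → tape 7 (remaining 46 GB)
A15 (86 GB) → tape 8 (remaining 114 GB)
A16 (84 GB) → tape 8 (remaining 30 GB)
A17 (80 GB) → tape 9 (remaining 120 GB)
A18 (75 GB) → tape 9 (remaining 45 GB)
Final tapes: [73,86] [86,74] [77,85] [84,78] [76,75] [67,78] [74,80] [86,84] [80,75].

9 tapes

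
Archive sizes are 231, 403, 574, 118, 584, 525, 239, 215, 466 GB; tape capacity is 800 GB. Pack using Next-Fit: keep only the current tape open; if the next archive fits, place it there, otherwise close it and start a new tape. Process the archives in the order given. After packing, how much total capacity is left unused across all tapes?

645

231 GB → tape 1 (remaining 569 GB)
403 GB → tape 1 (remaining 166 GB)
574 GB → tape 2 (remaining 226 GB)
118 GB → tape 2 (remaining 108 GB)
584 GB → tape 3 (remaining 216 GB)
525 GB → tape 4 (remaining 275 GB)
239 GB → tape 4 (remaining 36 GB)
215 GB → tape 5 (remaining 585 GB)
466 GB → tape 5 (remaining 119 GB)
5 tapes × 800 GB = 4000 GB; used 3355 GB; unused 645 GB.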